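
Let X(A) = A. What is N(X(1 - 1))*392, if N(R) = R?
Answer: 0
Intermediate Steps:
N(X(1 - 1))*392 = (1 - 1)*392 = 0*392 = 0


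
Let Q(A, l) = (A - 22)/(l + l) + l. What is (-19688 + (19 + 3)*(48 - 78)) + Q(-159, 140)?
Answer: -5658421/280 ≈ -20209.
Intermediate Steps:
Q(A, l) = l + (-22 + A)/(2*l) (Q(A, l) = (-22 + A)/((2*l)) + l = (-22 + A)*(1/(2*l)) + l = (-22 + A)/(2*l) + l = l + (-22 + A)/(2*l))
(-19688 + (19 + 3)*(48 - 78)) + Q(-159, 140) = (-19688 + (19 + 3)*(48 - 78)) + (-11 + 140² + (½)*(-159))/140 = (-19688 + 22*(-30)) + (-11 + 19600 - 159/2)/140 = (-19688 - 660) + (1/140)*(39019/2) = -20348 + 39019/280 = -5658421/280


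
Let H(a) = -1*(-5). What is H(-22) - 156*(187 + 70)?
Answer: -40087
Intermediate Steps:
H(a) = 5
H(-22) - 156*(187 + 70) = 5 - 156*(187 + 70) = 5 - 156*257 = 5 - 40092 = -40087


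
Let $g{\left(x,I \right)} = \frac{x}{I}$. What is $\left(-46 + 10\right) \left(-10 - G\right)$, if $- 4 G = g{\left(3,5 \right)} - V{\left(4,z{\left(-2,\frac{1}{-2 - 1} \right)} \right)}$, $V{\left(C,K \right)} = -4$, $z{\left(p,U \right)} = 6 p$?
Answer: $\frac{1593}{5} \approx 318.6$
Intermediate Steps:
$G = - \frac{23}{20}$ ($G = - \frac{\frac{3}{5} - -4}{4} = - \frac{3 \cdot \frac{1}{5} + 4}{4} = - \frac{\frac{3}{5} + 4}{4} = \left(- \frac{1}{4}\right) \frac{23}{5} = - \frac{23}{20} \approx -1.15$)
$\left(-46 + 10\right) \left(-10 - G\right) = \left(-46 + 10\right) \left(-10 - - \frac{23}{20}\right) = - 36 \left(-10 + \frac{23}{20}\right) = \left(-36\right) \left(- \frac{177}{20}\right) = \frac{1593}{5}$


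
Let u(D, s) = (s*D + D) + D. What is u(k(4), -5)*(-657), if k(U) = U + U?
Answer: 15768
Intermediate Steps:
k(U) = 2*U
u(D, s) = 2*D + D*s (u(D, s) = (D*s + D) + D = (D + D*s) + D = 2*D + D*s)
u(k(4), -5)*(-657) = ((2*4)*(2 - 5))*(-657) = (8*(-3))*(-657) = -24*(-657) = 15768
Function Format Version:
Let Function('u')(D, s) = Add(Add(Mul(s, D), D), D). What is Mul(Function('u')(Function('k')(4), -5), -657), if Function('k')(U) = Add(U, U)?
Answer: 15768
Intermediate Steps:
Function('k')(U) = Mul(2, U)
Function('u')(D, s) = Add(Mul(2, D), Mul(D, s)) (Function('u')(D, s) = Add(Add(Mul(D, s), D), D) = Add(Add(D, Mul(D, s)), D) = Add(Mul(2, D), Mul(D, s)))
Mul(Function('u')(Function('k')(4), -5), -657) = Mul(Mul(Mul(2, 4), Add(2, -5)), -657) = Mul(Mul(8, -3), -657) = Mul(-24, -657) = 15768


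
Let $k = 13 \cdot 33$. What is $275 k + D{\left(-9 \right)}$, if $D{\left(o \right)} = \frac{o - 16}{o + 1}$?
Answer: $\frac{943825}{8} \approx 1.1798 \cdot 10^{5}$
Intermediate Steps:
$D{\left(o \right)} = \frac{-16 + o}{1 + o}$
$k = 429$
$275 k + D{\left(-9 \right)} = 275 \cdot 429 + \frac{-16 - 9}{1 - 9} = 117975 + \frac{1}{-8} \left(-25\right) = 117975 - - \frac{25}{8} = 117975 + \frac{25}{8} = \frac{943825}{8}$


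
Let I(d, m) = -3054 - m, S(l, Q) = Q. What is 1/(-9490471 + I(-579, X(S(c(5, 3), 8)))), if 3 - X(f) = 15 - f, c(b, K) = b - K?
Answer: -1/9493521 ≈ -1.0533e-7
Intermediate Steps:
X(f) = -12 + f (X(f) = 3 - (15 - f) = 3 + (-15 + f) = -12 + f)
1/(-9490471 + I(-579, X(S(c(5, 3), 8)))) = 1/(-9490471 + (-3054 - (-12 + 8))) = 1/(-9490471 + (-3054 - 1*(-4))) = 1/(-9490471 + (-3054 + 4)) = 1/(-9490471 - 3050) = 1/(-9493521) = -1/9493521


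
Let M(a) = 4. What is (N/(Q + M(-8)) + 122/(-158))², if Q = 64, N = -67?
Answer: 89132481/28858384 ≈ 3.0886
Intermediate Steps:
(N/(Q + M(-8)) + 122/(-158))² = (-67/(64 + 4) + 122/(-158))² = (-67/68 + 122*(-1/158))² = (-67*1/68 - 61/79)² = (-67/68 - 61/79)² = (-9441/5372)² = 89132481/28858384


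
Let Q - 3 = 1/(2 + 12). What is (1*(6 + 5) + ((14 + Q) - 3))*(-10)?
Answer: -1755/7 ≈ -250.71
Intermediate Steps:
Q = 43/14 (Q = 3 + 1/(2 + 12) = 3 + 1/14 = 43/14 ≈ 3.0714)
(1*(6 + 5) + ((14 + Q) - 3))*(-10) = (1*(6 + 5) + ((14 + 43/14) - 3))*(-10) = (1*11 + (239/14 - 3))*(-10) = (11 + 197/14)*(-10) = (351/14)*(-10) = -1755/7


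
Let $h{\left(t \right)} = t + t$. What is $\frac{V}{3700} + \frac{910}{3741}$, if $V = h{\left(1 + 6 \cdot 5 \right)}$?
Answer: $\frac{1799471}{6920850} \approx 0.26001$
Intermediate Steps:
$h{\left(t \right)} = 2 t$
$V = 62$ ($V = 2 \left(1 + 6 \cdot 5\right) = 2 \left(1 + 30\right) = 2 \cdot 31 = 62$)
$\frac{V}{3700} + \frac{910}{3741} = \frac{62}{3700} + \frac{910}{3741} = 62 \cdot \frac{1}{3700} + 910 \cdot \frac{1}{3741} = \frac{31}{1850} + \frac{910}{3741} = \frac{1799471}{6920850}$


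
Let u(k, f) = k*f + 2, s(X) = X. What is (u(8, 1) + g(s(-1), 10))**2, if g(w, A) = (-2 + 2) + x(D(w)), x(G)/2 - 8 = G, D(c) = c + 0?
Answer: 576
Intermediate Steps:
D(c) = c
x(G) = 16 + 2*G
g(w, A) = 16 + 2*w (g(w, A) = (-2 + 2) + (16 + 2*w) = 0 + (16 + 2*w) = 16 + 2*w)
u(k, f) = 2 + f*k (u(k, f) = f*k + 2 = 2 + f*k)
(u(8, 1) + g(s(-1), 10))**2 = ((2 + 1*8) + (16 + 2*(-1)))**2 = ((2 + 8) + (16 - 2))**2 = (10 + 14)**2 = 24**2 = 576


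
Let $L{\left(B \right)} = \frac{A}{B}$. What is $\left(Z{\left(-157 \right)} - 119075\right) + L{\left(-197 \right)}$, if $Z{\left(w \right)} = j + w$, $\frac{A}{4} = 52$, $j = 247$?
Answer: $- \frac{23440253}{197} \approx -1.1899 \cdot 10^{5}$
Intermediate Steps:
$A = 208$ ($A = 4 \cdot 52 = 208$)
$L{\left(B \right)} = \frac{208}{B}$
$Z{\left(w \right)} = 247 + w$
$\left(Z{\left(-157 \right)} - 119075\right) + L{\left(-197 \right)} = \left(\left(247 - 157\right) - 119075\right) + \frac{208}{-197} = \left(90 - 119075\right) + 208 \left(- \frac{1}{197}\right) = -118985 - \frac{208}{197} = - \frac{23440253}{197}$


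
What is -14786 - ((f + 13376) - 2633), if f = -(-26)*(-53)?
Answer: -24151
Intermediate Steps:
f = -1378 (f = -1*1378 = -1378)
-14786 - ((f + 13376) - 2633) = -14786 - ((-1378 + 13376) - 2633) = -14786 - (11998 - 2633) = -14786 - 1*9365 = -14786 - 9365 = -24151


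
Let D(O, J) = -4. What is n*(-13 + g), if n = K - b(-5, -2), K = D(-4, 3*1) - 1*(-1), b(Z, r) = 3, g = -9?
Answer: 132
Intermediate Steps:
K = -3 (K = -4 - 1*(-1) = -4 + 1 = -3)
n = -6 (n = -3 - 1*3 = -3 - 3 = -6)
n*(-13 + g) = -6*(-13 - 9) = -6*(-22) = 132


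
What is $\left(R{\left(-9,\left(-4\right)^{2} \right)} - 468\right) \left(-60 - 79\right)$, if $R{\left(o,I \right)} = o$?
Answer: $66303$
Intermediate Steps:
$\left(R{\left(-9,\left(-4\right)^{2} \right)} - 468\right) \left(-60 - 79\right) = \left(-9 - 468\right) \left(-60 - 79\right) = \left(-477\right) \left(-139\right) = 66303$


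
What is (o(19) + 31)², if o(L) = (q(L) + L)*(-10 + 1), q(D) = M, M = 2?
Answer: 24964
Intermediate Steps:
q(D) = 2
o(L) = -18 - 9*L (o(L) = (2 + L)*(-10 + 1) = (2 + L)*(-9) = -18 - 9*L)
(o(19) + 31)² = ((-18 - 9*19) + 31)² = ((-18 - 171) + 31)² = (-189 + 31)² = (-158)² = 24964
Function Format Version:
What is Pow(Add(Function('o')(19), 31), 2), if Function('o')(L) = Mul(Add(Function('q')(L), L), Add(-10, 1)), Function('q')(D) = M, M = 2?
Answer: 24964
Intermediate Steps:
Function('q')(D) = 2
Function('o')(L) = Add(-18, Mul(-9, L)) (Function('o')(L) = Mul(Add(2, L), Add(-10, 1)) = Mul(Add(2, L), -9) = Add(-18, Mul(-9, L)))
Pow(Add(Function('o')(19), 31), 2) = Pow(Add(Add(-18, Mul(-9, 19)), 31), 2) = Pow(Add(Add(-18, -171), 31), 2) = Pow(Add(-189, 31), 2) = Pow(-158, 2) = 24964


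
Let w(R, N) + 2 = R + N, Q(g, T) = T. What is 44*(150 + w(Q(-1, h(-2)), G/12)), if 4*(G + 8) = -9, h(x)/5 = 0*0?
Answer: 77693/12 ≈ 6474.4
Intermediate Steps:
h(x) = 0 (h(x) = 5*(0*0) = 5*0 = 0)
G = -41/4 (G = -8 + (1/4)*(-9) = -8 - 9/4 = -41/4 ≈ -10.250)
w(R, N) = -2 + N + R (w(R, N) = -2 + (R + N) = -2 + (N + R) = -2 + N + R)
44*(150 + w(Q(-1, h(-2)), G/12)) = 44*(150 + (-2 - 41/4/12 + 0)) = 44*(150 + (-2 - 41/4*1/12 + 0)) = 44*(150 + (-2 - 41/48 + 0)) = 44*(150 - 137/48) = 44*(7063/48) = 77693/12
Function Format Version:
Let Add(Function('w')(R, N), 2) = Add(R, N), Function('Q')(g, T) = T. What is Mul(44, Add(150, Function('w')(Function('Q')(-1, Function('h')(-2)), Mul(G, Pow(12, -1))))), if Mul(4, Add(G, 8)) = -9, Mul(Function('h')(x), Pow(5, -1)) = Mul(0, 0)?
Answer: Rational(77693, 12) ≈ 6474.4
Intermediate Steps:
Function('h')(x) = 0 (Function('h')(x) = Mul(5, Mul(0, 0)) = Mul(5, 0) = 0)
G = Rational(-41, 4) (G = Add(-8, Mul(Rational(1, 4), -9)) = Add(-8, Rational(-9, 4)) = Rational(-41, 4) ≈ -10.250)
Function('w')(R, N) = Add(-2, N, R) (Function('w')(R, N) = Add(-2, Add(R, N)) = Add(-2, Add(N, R)) = Add(-2, N, R))
Mul(44, Add(150, Function('w')(Function('Q')(-1, Function('h')(-2)), Mul(G, Pow(12, -1))))) = Mul(44, Add(150, Add(-2, Mul(Rational(-41, 4), Pow(12, -1)), 0))) = Mul(44, Add(150, Add(-2, Mul(Rational(-41, 4), Rational(1, 12)), 0))) = Mul(44, Add(150, Add(-2, Rational(-41, 48), 0))) = Mul(44, Add(150, Rational(-137, 48))) = Mul(44, Rational(7063, 48)) = Rational(77693, 12)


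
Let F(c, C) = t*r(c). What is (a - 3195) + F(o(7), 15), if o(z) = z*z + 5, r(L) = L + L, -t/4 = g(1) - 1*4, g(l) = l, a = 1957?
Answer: 58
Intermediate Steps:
t = 12 (t = -4*(1 - 1*4) = -4*(1 - 4) = -4*(-3) = 12)
r(L) = 2*L
o(z) = 5 + z² (o(z) = z² + 5 = 5 + z²)
F(c, C) = 24*c (F(c, C) = 12*(2*c) = 24*c)
(a - 3195) + F(o(7), 15) = (1957 - 3195) + 24*(5 + 7²) = -1238 + 24*(5 + 49) = -1238 + 24*54 = -1238 + 1296 = 58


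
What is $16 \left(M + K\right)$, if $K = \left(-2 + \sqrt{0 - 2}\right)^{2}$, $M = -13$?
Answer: $-176 - 64 i \sqrt{2} \approx -176.0 - 90.51 i$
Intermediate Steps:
$K = \left(-2 + i \sqrt{2}\right)^{2}$ ($K = \left(-2 + \sqrt{-2}\right)^{2} = \left(-2 + i \sqrt{2}\right)^{2} \approx 2.0 - 5.6569 i$)
$16 \left(M + K\right) = 16 \left(-13 + \left(2 - i \sqrt{2}\right)^{2}\right) = -208 + 16 \left(2 - i \sqrt{2}\right)^{2}$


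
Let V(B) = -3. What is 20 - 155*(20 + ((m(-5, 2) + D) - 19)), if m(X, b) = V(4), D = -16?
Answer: 2810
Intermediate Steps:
m(X, b) = -3
20 - 155*(20 + ((m(-5, 2) + D) - 19)) = 20 - 155*(20 + ((-3 - 16) - 19)) = 20 - 155*(20 + (-19 - 19)) = 20 - 155*(20 - 38) = 20 - 155*(-18) = 20 + 2790 = 2810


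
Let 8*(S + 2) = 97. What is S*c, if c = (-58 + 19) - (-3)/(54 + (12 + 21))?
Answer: -45765/116 ≈ -394.53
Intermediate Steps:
S = 81/8 (S = -2 + (⅛)*97 = -2 + 97/8 = 81/8 ≈ 10.125)
c = -1130/29 (c = -39 - (-3)/(54 + 33) = -39 - (-3)/87 = -39 - 1*(-1/29) = -39 + 1/29 = -1130/29 ≈ -38.966)
S*c = (81/8)*(-1130/29) = -45765/116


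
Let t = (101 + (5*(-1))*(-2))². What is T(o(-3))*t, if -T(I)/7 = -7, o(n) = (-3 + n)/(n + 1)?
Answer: 603729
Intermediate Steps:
o(n) = (-3 + n)/(1 + n)
T(I) = 49 (T(I) = -7*(-7) = 49)
t = 12321 (t = (101 - 5*(-2))² = (101 + 10)² = 111² = 12321)
T(o(-3))*t = 49*12321 = 603729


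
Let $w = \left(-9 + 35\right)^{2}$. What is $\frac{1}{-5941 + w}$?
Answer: $- \frac{1}{5265} \approx -0.00018993$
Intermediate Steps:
$w = 676$ ($w = 26^{2} = 676$)
$\frac{1}{-5941 + w} = \frac{1}{-5941 + 676} = \frac{1}{-5265} = - \frac{1}{5265}$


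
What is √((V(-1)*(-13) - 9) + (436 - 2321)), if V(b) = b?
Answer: 3*I*√209 ≈ 43.37*I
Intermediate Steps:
√((V(-1)*(-13) - 9) + (436 - 2321)) = √((-1*(-13) - 9) + (436 - 2321)) = √((13 - 9) - 1885) = √(4 - 1885) = √(-1881) = 3*I*√209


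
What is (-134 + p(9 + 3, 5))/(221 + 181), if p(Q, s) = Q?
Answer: -61/201 ≈ -0.30348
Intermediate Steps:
(-134 + p(9 + 3, 5))/(221 + 181) = (-134 + (9 + 3))/(221 + 181) = (-134 + 12)/402 = -122*1/402 = -61/201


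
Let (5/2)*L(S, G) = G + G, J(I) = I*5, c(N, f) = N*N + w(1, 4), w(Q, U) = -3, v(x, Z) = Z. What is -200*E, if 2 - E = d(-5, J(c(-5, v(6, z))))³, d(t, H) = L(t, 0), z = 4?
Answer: -400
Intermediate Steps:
c(N, f) = -3 + N² (c(N, f) = N*N - 3 = N² - 3 = -3 + N²)
J(I) = 5*I
L(S, G) = 4*G/5 (L(S, G) = 2*(G + G)/5 = 2*(2*G)/5 = 4*G/5)
d(t, H) = 0 (d(t, H) = (⅘)*0 = 0)
E = 2 (E = 2 - 1*0³ = 2 - 1*0 = 2 + 0 = 2)
-200*E = -200*2 = -400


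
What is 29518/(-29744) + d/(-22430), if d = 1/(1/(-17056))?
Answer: -38693769/166789480 ≈ -0.23199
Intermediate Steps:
d = -17056 (d = 1/(-1/17056) = -17056)
29518/(-29744) + d/(-22430) = 29518/(-29744) - 17056/(-22430) = 29518*(-1/29744) - 17056*(-1/22430) = -14759/14872 + 8528/11215 = -38693769/166789480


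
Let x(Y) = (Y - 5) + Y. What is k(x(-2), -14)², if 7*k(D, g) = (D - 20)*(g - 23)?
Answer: 1151329/49 ≈ 23497.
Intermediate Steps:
x(Y) = -5 + 2*Y (x(Y) = (-5 + Y) + Y = -5 + 2*Y)
k(D, g) = (-23 + g)*(-20 + D)/7 (k(D, g) = ((D - 20)*(g - 23))/7 = ((-20 + D)*(-23 + g))/7 = ((-23 + g)*(-20 + D))/7 = (-23 + g)*(-20 + D)/7)
k(x(-2), -14)² = (460/7 - 23*(-5 + 2*(-2))/7 - 20/7*(-14) + (⅐)*(-5 + 2*(-2))*(-14))² = (460/7 - 23*(-5 - 4)/7 + 40 + (⅐)*(-5 - 4)*(-14))² = (460/7 - 23/7*(-9) + 40 + (⅐)*(-9)*(-14))² = (460/7 + 207/7 + 40 + 18)² = (1073/7)² = 1151329/49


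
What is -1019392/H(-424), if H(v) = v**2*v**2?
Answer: -1991/63123848 ≈ -3.1541e-5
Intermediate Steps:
H(v) = v**4
-1019392/H(-424) = -1019392/((-424)**4) = -1019392/32319410176 = -1019392*1/32319410176 = -1991/63123848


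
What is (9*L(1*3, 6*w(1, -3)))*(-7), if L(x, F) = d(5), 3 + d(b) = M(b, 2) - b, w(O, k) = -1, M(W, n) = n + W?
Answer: 63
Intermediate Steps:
M(W, n) = W + n
d(b) = -1 (d(b) = -3 + ((b + 2) - b) = -3 + ((2 + b) - b) = -3 + 2 = -1)
L(x, F) = -1
(9*L(1*3, 6*w(1, -3)))*(-7) = (9*(-1))*(-7) = -9*(-7) = 63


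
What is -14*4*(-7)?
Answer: 392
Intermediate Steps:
-14*4*(-7) = -56*(-7) = 392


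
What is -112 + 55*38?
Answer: 1978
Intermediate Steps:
-112 + 55*38 = -112 + 2090 = 1978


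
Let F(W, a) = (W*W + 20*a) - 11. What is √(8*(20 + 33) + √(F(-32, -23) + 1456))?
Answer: √(424 + 7*√41) ≈ 21.652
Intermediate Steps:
F(W, a) = -11 + W² + 20*a (F(W, a) = (W² + 20*a) - 11 = -11 + W² + 20*a)
√(8*(20 + 33) + √(F(-32, -23) + 1456)) = √(8*(20 + 33) + √((-11 + (-32)² + 20*(-23)) + 1456)) = √(8*53 + √((-11 + 1024 - 460) + 1456)) = √(424 + √(553 + 1456)) = √(424 + √2009) = √(424 + 7*√41)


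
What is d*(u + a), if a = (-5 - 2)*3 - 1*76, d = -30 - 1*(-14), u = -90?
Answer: 2992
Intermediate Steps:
d = -16 (d = -30 + 14 = -16)
a = -97 (a = -7*3 - 76 = -21 - 76 = -97)
d*(u + a) = -16*(-90 - 97) = -16*(-187) = 2992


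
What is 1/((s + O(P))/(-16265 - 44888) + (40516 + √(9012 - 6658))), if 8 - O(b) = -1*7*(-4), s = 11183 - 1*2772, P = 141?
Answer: 151516742960221/6138822764447365463 - 3739689409*√2354/6138822764447365463 ≈ 2.4652e-5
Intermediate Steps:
s = 8411 (s = 11183 - 2772 = 8411)
O(b) = -20 (O(b) = 8 - (-1*7)*(-4) = 8 - (-7)*(-4) = 8 - 1*28 = 8 - 28 = -20)
1/((s + O(P))/(-16265 - 44888) + (40516 + √(9012 - 6658))) = 1/((8411 - 20)/(-16265 - 44888) + (40516 + √(9012 - 6658))) = 1/(8391/(-61153) + (40516 + √2354)) = 1/(8391*(-1/61153) + (40516 + √2354)) = 1/(-8391/61153 + (40516 + √2354)) = 1/(2477666557/61153 + √2354)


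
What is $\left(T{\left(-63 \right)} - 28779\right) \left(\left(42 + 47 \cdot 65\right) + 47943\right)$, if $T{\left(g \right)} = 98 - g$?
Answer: $-1460662720$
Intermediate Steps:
$\left(T{\left(-63 \right)} - 28779\right) \left(\left(42 + 47 \cdot 65\right) + 47943\right) = \left(\left(98 - -63\right) - 28779\right) \left(\left(42 + 47 \cdot 65\right) + 47943\right) = \left(\left(98 + 63\right) - 28779\right) \left(\left(42 + 3055\right) + 47943\right) = \left(161 - 28779\right) \left(3097 + 47943\right) = \left(-28618\right) 51040 = -1460662720$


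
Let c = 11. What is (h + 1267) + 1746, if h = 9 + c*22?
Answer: 3264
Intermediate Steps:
h = 251 (h = 9 + 11*22 = 9 + 242 = 251)
(h + 1267) + 1746 = (251 + 1267) + 1746 = 1518 + 1746 = 3264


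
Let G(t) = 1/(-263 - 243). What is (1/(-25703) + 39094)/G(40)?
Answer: -508445538986/25703 ≈ -1.9782e+7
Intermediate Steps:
G(t) = -1/506 (G(t) = 1/(-506) = -1/506)
(1/(-25703) + 39094)/G(40) = (1/(-25703) + 39094)/(-1/506) = (-1/25703 + 39094)*(-506) = (1004833081/25703)*(-506) = -508445538986/25703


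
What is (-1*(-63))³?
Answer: 250047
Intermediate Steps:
(-1*(-63))³ = 63³ = 250047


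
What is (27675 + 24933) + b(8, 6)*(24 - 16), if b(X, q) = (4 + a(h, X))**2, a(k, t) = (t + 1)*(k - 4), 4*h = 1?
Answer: 119377/2 ≈ 59689.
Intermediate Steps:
h = 1/4 (h = (1/4)*1 = 1/4 ≈ 0.25000)
a(k, t) = (1 + t)*(-4 + k)
b(X, q) = (1/4 - 15*X/4)**2 (b(X, q) = (4 + (-4 + 1/4 - 4*X + X/4))**2 = (4 + (-15/4 - 15*X/4))**2 = (1/4 - 15*X/4)**2)
(27675 + 24933) + b(8, 6)*(24 - 16) = (27675 + 24933) + ((1 - 15*8)**2/16)*(24 - 16) = 52608 + ((1 - 120)**2/16)*8 = 52608 + ((1/16)*(-119)**2)*8 = 52608 + ((1/16)*14161)*8 = 52608 + (14161/16)*8 = 52608 + 14161/2 = 119377/2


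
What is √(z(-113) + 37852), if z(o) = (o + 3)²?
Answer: 4*√3122 ≈ 223.50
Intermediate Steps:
z(o) = (3 + o)²
√(z(-113) + 37852) = √((3 - 113)² + 37852) = √((-110)² + 37852) = √(12100 + 37852) = √49952 = 4*√3122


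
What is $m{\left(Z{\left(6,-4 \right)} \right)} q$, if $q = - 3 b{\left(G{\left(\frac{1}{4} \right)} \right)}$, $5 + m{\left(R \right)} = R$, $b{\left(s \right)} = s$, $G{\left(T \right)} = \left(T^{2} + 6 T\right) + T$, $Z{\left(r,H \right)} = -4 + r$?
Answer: $\frac{261}{16} \approx 16.313$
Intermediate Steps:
$G{\left(T \right)} = T^{2} + 7 T$
$m{\left(R \right)} = -5 + R$
$q = - \frac{87}{16}$ ($q = - 3 \frac{7 + \frac{1}{4}}{4} = - 3 \cdot \frac{1}{4} \cdot \frac{29}{4} = \left(-3\right) \frac{29}{16} = - \frac{87}{16} \approx -5.4375$)
$m{\left(Z{\left(6,-4 \right)} \right)} q = \left(-5 + \left(-4 + 6\right)\right) \left(- \frac{87}{16}\right) = \left(-5 + 2\right) \left(- \frac{87}{16}\right) = \left(-3\right) \left(- \frac{87}{16}\right) = \frac{261}{16}$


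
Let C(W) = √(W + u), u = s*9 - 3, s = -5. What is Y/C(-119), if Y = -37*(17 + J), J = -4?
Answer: 481*I*√167/167 ≈ 37.221*I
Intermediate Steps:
u = -48 (u = -5*9 - 3 = -45 - 3 = -48)
Y = -481 (Y = -37*(17 - 4) = -37*13 = -481)
C(W) = √(-48 + W) (C(W) = √(W - 48) = √(-48 + W))
Y/C(-119) = -481/√(-48 - 119) = -481*(-I*√167/167) = -(-481)*I*√167/167 = 481*I*√167/167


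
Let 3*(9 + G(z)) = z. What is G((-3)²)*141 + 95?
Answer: -751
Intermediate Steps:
G(z) = -9 + z/3
G((-3)²)*141 + 95 = (-9 + (⅓)*(-3)²)*141 + 95 = (-9 + (⅓)*9)*141 + 95 = (-9 + 3)*141 + 95 = -6*141 + 95 = -846 + 95 = -751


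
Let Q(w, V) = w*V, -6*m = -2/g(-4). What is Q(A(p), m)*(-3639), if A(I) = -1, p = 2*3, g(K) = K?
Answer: -1213/4 ≈ -303.25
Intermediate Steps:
p = 6
m = -1/12 (m = -(-1)/(3*(-4)) = -(-1)*(-1)/(3*4) = -⅙*½ = -1/12 ≈ -0.083333)
Q(w, V) = V*w
Q(A(p), m)*(-3639) = -1/12*(-1)*(-3639) = (1/12)*(-3639) = -1213/4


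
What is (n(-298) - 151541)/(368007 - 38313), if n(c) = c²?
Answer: -62737/329694 ≈ -0.19029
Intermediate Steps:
(n(-298) - 151541)/(368007 - 38313) = ((-298)² - 151541)/(368007 - 38313) = (88804 - 151541)/329694 = -62737*1/329694 = -62737/329694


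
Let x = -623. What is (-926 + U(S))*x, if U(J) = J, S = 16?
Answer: 566930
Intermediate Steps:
(-926 + U(S))*x = (-926 + 16)*(-623) = -910*(-623) = 566930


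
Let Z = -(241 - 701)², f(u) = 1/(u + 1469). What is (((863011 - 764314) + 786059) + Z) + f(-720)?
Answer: 504193845/749 ≈ 6.7316e+5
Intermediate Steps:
f(u) = 1/(1469 + u)
Z = -211600 (Z = -1*(-460)² = -1*211600 = -211600)
(((863011 - 764314) + 786059) + Z) + f(-720) = (((863011 - 764314) + 786059) - 211600) + 1/(1469 - 720) = ((98697 + 786059) - 211600) + 1/749 = (884756 - 211600) + 1/749 = 673156 + 1/749 = 504193845/749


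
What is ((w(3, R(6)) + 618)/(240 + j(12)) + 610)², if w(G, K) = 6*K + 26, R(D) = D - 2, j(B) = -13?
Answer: 19359383044/51529 ≈ 3.7570e+5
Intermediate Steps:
R(D) = -2 + D
w(G, K) = 26 + 6*K
((w(3, R(6)) + 618)/(240 + j(12)) + 610)² = (((26 + 6*(-2 + 6)) + 618)/(240 - 13) + 610)² = (((26 + 6*4) + 618)/227 + 610)² = (((26 + 24) + 618)*(1/227) + 610)² = ((50 + 618)*(1/227) + 610)² = (668*(1/227) + 610)² = (668/227 + 610)² = (139138/227)² = 19359383044/51529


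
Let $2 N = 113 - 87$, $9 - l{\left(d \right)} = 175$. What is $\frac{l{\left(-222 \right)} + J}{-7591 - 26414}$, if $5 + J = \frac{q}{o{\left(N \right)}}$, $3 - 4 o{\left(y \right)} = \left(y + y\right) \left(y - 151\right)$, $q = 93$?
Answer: $\frac{204563}{40703985} \approx 0.0050256$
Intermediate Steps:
$l{\left(d \right)} = -166$ ($l{\left(d \right)} = 9 - 175 = -166$)
$N = 13$ ($N = \frac{113 - 87}{2} = \frac{1}{2} \cdot 26 = 13$)
$o{\left(y \right)} = \frac{3}{4} - \frac{y \left(-151 + y\right)}{2}$ ($o{\left(y \right)} = \frac{3}{4} - \frac{\left(y + y\right) \left(y - 151\right)}{4} = \frac{3}{4} - \frac{2 y \left(-151 + y\right)}{4} = \frac{3}{4} - \frac{y \left(-151 + y\right)}{2}$)
$J = - \frac{5861}{1197}$ ($J = -5 + \frac{93}{\frac{3}{4} - \frac{13^{2}}{2} + \frac{151}{2} \cdot 13} = -5 + \frac{93}{\frac{3}{4} - \frac{169}{2} + \frac{1963}{2}} = -5 + \frac{93}{\frac{3591}{4}} = -5 + 93 \cdot \frac{4}{3591} = -5 + \frac{124}{1197} = - \frac{5861}{1197} \approx -4.8964$)
$\frac{l{\left(-222 \right)} + J}{-7591 - 26414} = \frac{-166 - \frac{5861}{1197}}{-7591 - 26414} = - \frac{204563}{1197 \left(-34005\right)} = \left(- \frac{204563}{1197}\right) \left(- \frac{1}{34005}\right) = \frac{204563}{40703985}$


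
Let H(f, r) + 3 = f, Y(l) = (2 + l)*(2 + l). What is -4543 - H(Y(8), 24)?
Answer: -4640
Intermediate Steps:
Y(l) = (2 + l)²
H(f, r) = -3 + f
-4543 - H(Y(8), 24) = -4543 - (-3 + (2 + 8)²) = -4543 - (-3 + 10²) = -4543 - (-3 + 100) = -4543 - 1*97 = -4543 - 97 = -4640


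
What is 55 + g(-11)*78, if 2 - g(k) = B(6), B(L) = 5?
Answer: -179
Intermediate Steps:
g(k) = -3 (g(k) = 2 - 1*5 = 2 - 5 = -3)
55 + g(-11)*78 = 55 - 3*78 = 55 - 234 = -179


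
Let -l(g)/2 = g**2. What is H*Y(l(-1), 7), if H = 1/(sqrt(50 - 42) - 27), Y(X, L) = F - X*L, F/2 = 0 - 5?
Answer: -108/721 - 8*sqrt(2)/721 ≈ -0.16548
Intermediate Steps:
l(g) = -2*g**2
F = -10 (F = 2*(0 - 5) = 2*(-5) = -10)
Y(X, L) = -10 - L*X (Y(X, L) = -10 - X*L = -10 - L*X)
H = 1/(-27 + 2*sqrt(2)) (H = 1/(sqrt(8) - 27) = 1/(2*sqrt(2) - 27) = 1/(-27 + 2*sqrt(2)) ≈ -0.041371)
H*Y(l(-1), 7) = (-27/721 - 2*sqrt(2)/721)*(-10 - 1*7*(-2*(-1)**2)) = (-27/721 - 2*sqrt(2)/721)*(-10 - 1*7*(-2*1)) = (-27/721 - 2*sqrt(2)/721)*(-10 - 1*7*(-2)) = (-27/721 - 2*sqrt(2)/721)*(-10 + 14) = (-27/721 - 2*sqrt(2)/721)*4 = -108/721 - 8*sqrt(2)/721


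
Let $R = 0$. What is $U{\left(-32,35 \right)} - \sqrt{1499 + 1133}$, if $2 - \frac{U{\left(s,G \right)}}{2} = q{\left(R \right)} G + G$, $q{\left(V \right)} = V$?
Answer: $-66 - 2 \sqrt{658} \approx -117.3$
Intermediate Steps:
$U{\left(s,G \right)} = 4 - 2 G$ ($U{\left(s,G \right)} = 4 - 2 \left(0 G + G\right) = 4 - 2 \left(0 + G\right) = 4 - 2 G$)
$U{\left(-32,35 \right)} - \sqrt{1499 + 1133} = \left(4 - 70\right) - \sqrt{1499 + 1133} = \left(4 - 70\right) - \sqrt{2632} = -66 - 2 \sqrt{658}$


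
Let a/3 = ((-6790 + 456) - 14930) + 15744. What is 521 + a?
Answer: -16039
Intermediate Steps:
a = -16560 (a = 3*(((-6790 + 456) - 14930) + 15744) = 3*((-6334 - 14930) + 15744) = 3*(-21264 + 15744) = 3*(-5520) = -16560)
521 + a = 521 - 16560 = -16039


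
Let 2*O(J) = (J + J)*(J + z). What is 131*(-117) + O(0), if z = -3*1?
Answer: -15327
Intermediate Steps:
z = -3
O(J) = J*(-3 + J) (O(J) = ((J + J)*(J - 3))/2 = ((2*J)*(-3 + J))/2 = (2*J*(-3 + J))/2 = J*(-3 + J))
131*(-117) + O(0) = 131*(-117) + 0*(-3 + 0) = -15327 + 0*(-3) = -15327 + 0 = -15327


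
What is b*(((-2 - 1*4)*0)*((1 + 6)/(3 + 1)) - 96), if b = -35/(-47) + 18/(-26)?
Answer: -3072/611 ≈ -5.0278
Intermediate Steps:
b = 32/611 (b = -35*(-1/47) + 18*(-1/26) = 35/47 - 9/13 = 32/611 ≈ 0.052373)
b*(((-2 - 1*4)*0)*((1 + 6)/(3 + 1)) - 96) = 32*(((-2 - 1*4)*0)*((1 + 6)/(3 + 1)) - 96)/611 = 32*(((-2 - 4)*0)*(7/4) - 96)/611 = 32*((-6*0)*(7*(¼)) - 96)/611 = 32*(0*(7/4) - 96)/611 = 32*(0 - 96)/611 = (32/611)*(-96) = -3072/611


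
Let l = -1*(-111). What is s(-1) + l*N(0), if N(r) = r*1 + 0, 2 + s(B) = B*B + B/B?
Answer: 0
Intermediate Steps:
l = 111
s(B) = -1 + B² (s(B) = -2 + (B*B + B/B) = -2 + (B² + 1) = -2 + (1 + B²) = -1 + B²)
N(r) = r (N(r) = r + 0 = r)
s(-1) + l*N(0) = (-1 + (-1)²) + 111*0 = (-1 + 1) + 0 = 0 + 0 = 0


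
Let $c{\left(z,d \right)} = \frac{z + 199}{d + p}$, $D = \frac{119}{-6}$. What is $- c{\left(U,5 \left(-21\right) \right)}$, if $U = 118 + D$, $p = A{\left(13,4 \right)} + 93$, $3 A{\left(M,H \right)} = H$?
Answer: $\frac{1783}{64} \approx 27.859$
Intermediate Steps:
$A{\left(M,H \right)} = \frac{H}{3}$
$p = \frac{283}{3}$ ($p = \frac{1}{3} \cdot 4 + 93 = \frac{4}{3} + 93 = \frac{283}{3} \approx 94.333$)
$D = - \frac{119}{6}$ ($D = 119 \left(- \frac{1}{6}\right) = - \frac{119}{6} \approx -19.833$)
$U = \frac{589}{6}$ ($U = 118 - \frac{119}{6} = \frac{589}{6} \approx 98.167$)
$c{\left(z,d \right)} = \frac{199 + z}{\frac{283}{3} + d}$ ($c{\left(z,d \right)} = \frac{z + 199}{d + \frac{283}{3}} = \frac{199 + z}{\frac{283}{3} + d}$)
$- c{\left(U,5 \left(-21\right) \right)} = - \frac{3 \left(199 + \frac{589}{6}\right)}{283 + 3 \cdot 5 \left(-21\right)} = - \frac{3 \cdot 1783}{\left(283 + 3 \left(-105\right)\right) 6} = - \frac{3 \cdot 1783}{\left(283 - 315\right) 6} = - \frac{3 \cdot 1783}{\left(-32\right) 6} = - \frac{3 \left(-1\right) 1783}{32 \cdot 6} = \left(-1\right) \left(- \frac{1783}{64}\right) = \frac{1783}{64}$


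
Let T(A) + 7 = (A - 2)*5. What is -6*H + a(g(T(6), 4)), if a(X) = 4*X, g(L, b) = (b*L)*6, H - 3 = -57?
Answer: 1572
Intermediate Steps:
T(A) = -17 + 5*A (T(A) = -7 + (A - 2)*5 = -7 + (-2 + A)*5 = -7 + (-10 + 5*A) = -17 + 5*A)
H = -54 (H = 3 - 57 = -54)
g(L, b) = 6*L*b (g(L, b) = (L*b)*6 = 6*L*b)
-6*H + a(g(T(6), 4)) = -6*(-54) + 4*(6*(-17 + 5*6)*4) = 324 + 4*(6*(-17 + 30)*4) = 324 + 4*(6*13*4) = 324 + 4*312 = 324 + 1248 = 1572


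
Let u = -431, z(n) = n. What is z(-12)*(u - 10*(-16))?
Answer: 3252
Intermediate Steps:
z(-12)*(u - 10*(-16)) = -12*(-431 - 10*(-16)) = -12*(-431 + 160) = -12*(-271) = 3252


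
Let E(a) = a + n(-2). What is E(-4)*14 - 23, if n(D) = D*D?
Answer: -23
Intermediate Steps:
n(D) = D²
E(a) = 4 + a (E(a) = a + (-2)² = a + 4 = 4 + a)
E(-4)*14 - 23 = (4 - 4)*14 - 23 = 0*14 - 23 = 0 - 23 = -23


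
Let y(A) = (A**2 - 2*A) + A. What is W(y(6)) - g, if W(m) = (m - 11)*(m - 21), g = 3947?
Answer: -3776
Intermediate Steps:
y(A) = A**2 - A
W(m) = (-21 + m)*(-11 + m) (W(m) = (-11 + m)*(-21 + m) = (-21 + m)*(-11 + m))
W(y(6)) - g = (231 + (6*(-1 + 6))**2 - 192*(-1 + 6)) - 1*3947 = (231 + (6*5)**2 - 192*5) - 3947 = (231 + 30**2 - 32*30) - 3947 = (231 + 900 - 960) - 3947 = 171 - 3947 = -3776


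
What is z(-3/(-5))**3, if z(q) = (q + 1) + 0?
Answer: 512/125 ≈ 4.0960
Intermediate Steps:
z(q) = 1 + q (z(q) = (1 + q) + 0 = 1 + q)
z(-3/(-5))**3 = (1 - 3/(-5))**3 = (1 - 3*(-1/5))**3 = (1 + 3/5)**3 = (8/5)**3 = 512/125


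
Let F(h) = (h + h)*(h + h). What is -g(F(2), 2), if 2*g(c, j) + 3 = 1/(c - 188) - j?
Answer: 861/344 ≈ 2.5029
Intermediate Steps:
F(h) = 4*h² (F(h) = (2*h)*(2*h) = 4*h²)
g(c, j) = -3/2 + 1/(2*(-188 + c)) - j/2 (g(c, j) = -3/2 + (1/(c - 188) - j)/2 = -3/2 + (1/(-188 + c) - j)/2 = -3/2 + (1/(2*(-188 + c)) - j/2) = -3/2 + 1/(2*(-188 + c)) - j/2)
-g(F(2), 2) = -(565 - 12*2² + 188*2 - 1*4*2²*2)/(2*(-188 + 4*2²)) = -(565 - 12*4 + 376 - 1*4*4*2)/(2*(-188 + 4*4)) = -(565 - 3*16 + 376 - 1*16*2)/(2*(-188 + 16)) = -(565 - 48 + 376 - 32)/(2*(-172)) = -(-1)*861/(2*172) = -1*(-861/344) = 861/344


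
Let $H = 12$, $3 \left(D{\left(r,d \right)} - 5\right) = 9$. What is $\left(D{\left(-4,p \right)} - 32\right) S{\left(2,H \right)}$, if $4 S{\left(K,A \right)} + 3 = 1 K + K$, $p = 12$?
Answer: $-6$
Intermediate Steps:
$D{\left(r,d \right)} = 8$ ($D{\left(r,d \right)} = 5 + \frac{1}{3} \cdot 9 = 5 + 3 = 8$)
$S{\left(K,A \right)} = - \frac{3}{4} + \frac{K}{2}$ ($S{\left(K,A \right)} = - \frac{3}{4} + \frac{1 K + K}{4} = - \frac{3}{4} + \frac{K + K}{4} = - \frac{3}{4} + \frac{2 K}{4} = - \frac{3}{4} + \frac{K}{2}$)
$\left(D{\left(-4,p \right)} - 32\right) S{\left(2,H \right)} = \left(8 - 32\right) \left(- \frac{3}{4} + \frac{1}{2} \cdot 2\right) = - 24 \left(- \frac{3}{4} + 1\right) = \left(-24\right) \frac{1}{4} = -6$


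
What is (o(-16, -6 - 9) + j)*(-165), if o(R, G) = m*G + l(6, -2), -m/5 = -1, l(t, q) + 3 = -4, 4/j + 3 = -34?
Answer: 501270/37 ≈ 13548.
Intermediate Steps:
j = -4/37 (j = 4/(-3 - 34) = 4/(-37) = 4*(-1/37) = -4/37 ≈ -0.10811)
l(t, q) = -7 (l(t, q) = -3 - 4 = -7)
m = 5 (m = -5*(-1) = 5)
o(R, G) = -7 + 5*G (o(R, G) = 5*G - 7 = -7 + 5*G)
(o(-16, -6 - 9) + j)*(-165) = ((-7 + 5*(-6 - 9)) - 4/37)*(-165) = ((-7 + 5*(-15)) - 4/37)*(-165) = ((-7 - 75) - 4/37)*(-165) = (-82 - 4/37)*(-165) = -3038/37*(-165) = 501270/37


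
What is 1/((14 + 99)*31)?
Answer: 1/3503 ≈ 0.00028547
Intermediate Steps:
1/((14 + 99)*31) = 1/(113*31) = 1/3503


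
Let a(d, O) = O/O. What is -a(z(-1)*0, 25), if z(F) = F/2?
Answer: -1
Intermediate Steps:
z(F) = F/2 (z(F) = F*(1/2) = F/2)
a(d, O) = 1
-a(z(-1)*0, 25) = -1*1 = -1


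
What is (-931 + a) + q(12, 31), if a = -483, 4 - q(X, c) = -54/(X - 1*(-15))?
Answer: -1408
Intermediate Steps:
q(X, c) = 4 + 54/(15 + X) (q(X, c) = 4 - (-54)/(X - 1*(-15)) = 4 - (-54)/(X + 15) = 4 - (-54)/(15 + X) = 4 + 54/(15 + X))
(-931 + a) + q(12, 31) = (-931 - 483) + 2*(57 + 2*12)/(15 + 12) = -1414 + 2*(57 + 24)/27 = -1414 + 2*(1/27)*81 = -1414 + 6 = -1408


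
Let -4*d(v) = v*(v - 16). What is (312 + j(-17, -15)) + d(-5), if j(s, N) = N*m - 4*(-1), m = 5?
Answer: 859/4 ≈ 214.75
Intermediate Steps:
d(v) = -v*(-16 + v)/4 (d(v) = -v*(v - 16)/4 = -v*(-16 + v)/4)
j(s, N) = 4 + 5*N (j(s, N) = N*5 - 4*(-1) = 5*N + 4 = 4 + 5*N)
(312 + j(-17, -15)) + d(-5) = (312 + (4 + 5*(-15))) + (¼)*(-5)*(16 - 1*(-5)) = (312 + (4 - 75)) + (¼)*(-5)*(16 + 5) = (312 - 71) + (¼)*(-5)*21 = 241 - 105/4 = 859/4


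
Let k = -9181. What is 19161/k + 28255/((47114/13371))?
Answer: 3467657060151/432553634 ≈ 8016.7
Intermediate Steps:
19161/k + 28255/((47114/13371)) = 19161/(-9181) + 28255/((47114/13371)) = 19161*(-1/9181) + 28255/((47114*(1/13371))) = -19161/9181 + 28255/(47114/13371) = -19161/9181 + 28255*(13371/47114) = -19161/9181 + 377797605/47114 = 3467657060151/432553634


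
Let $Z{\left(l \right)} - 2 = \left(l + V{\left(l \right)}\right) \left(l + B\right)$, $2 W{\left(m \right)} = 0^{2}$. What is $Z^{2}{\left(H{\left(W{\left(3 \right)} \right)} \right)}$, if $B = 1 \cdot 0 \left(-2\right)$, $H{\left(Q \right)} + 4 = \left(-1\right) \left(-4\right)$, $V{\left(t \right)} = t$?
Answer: $4$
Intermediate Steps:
$W{\left(m \right)} = 0$ ($W{\left(m \right)} = \frac{0^{2}}{2} = \frac{1}{2} \cdot 0 = 0$)
$H{\left(Q \right)} = 0$ ($H{\left(Q \right)} = -4 - -4 = -4 + 4 = 0$)
$B = 0$ ($B = 0 \left(-2\right) = 0$)
$Z{\left(l \right)} = 2 + 2 l^{2}$ ($Z{\left(l \right)} = 2 + \left(l + l\right) \left(l + 0\right) = 2 + 2 l l = 2 + 2 l^{2}$)
$Z^{2}{\left(H{\left(W{\left(3 \right)} \right)} \right)} = \left(2 + 2 \cdot 0^{2}\right)^{2} = \left(2 + 2 \cdot 0\right)^{2} = \left(2 + 0\right)^{2} = 2^{2} = 4$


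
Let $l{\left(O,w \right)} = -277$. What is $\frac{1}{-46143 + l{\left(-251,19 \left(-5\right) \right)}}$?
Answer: $- \frac{1}{46420} \approx -2.1542 \cdot 10^{-5}$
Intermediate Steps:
$\frac{1}{-46143 + l{\left(-251,19 \left(-5\right) \right)}} = \frac{1}{-46143 - 277} = \frac{1}{-46420} = - \frac{1}{46420}$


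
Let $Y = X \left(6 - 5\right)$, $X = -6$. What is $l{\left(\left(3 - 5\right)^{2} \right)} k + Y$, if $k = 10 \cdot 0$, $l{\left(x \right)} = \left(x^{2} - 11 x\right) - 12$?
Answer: $-6$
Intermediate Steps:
$l{\left(x \right)} = -12 + x^{2} - 11 x$
$Y = -6$ ($Y = - 6 \left(6 - 5\right) = \left(-6\right) 1 = -6$)
$k = 0$
$l{\left(\left(3 - 5\right)^{2} \right)} k + Y = \left(-12 + \left(\left(3 - 5\right)^{2}\right)^{2} - 11 \left(3 - 5\right)^{2}\right) 0 - 6 = \left(-12 + \left(\left(-2\right)^{2}\right)^{2} - 11 \left(-2\right)^{2}\right) 0 - 6 = \left(-12 + 4^{2} - 44\right) 0 - 6 = \left(-12 + 16 - 44\right) 0 - 6 = \left(-40\right) 0 - 6 = 0 - 6 = -6$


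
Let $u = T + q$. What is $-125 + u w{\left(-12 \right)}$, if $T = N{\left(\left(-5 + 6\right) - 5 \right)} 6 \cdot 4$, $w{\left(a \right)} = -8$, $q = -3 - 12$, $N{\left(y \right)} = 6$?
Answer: $-1157$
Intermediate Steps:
$q = -15$ ($q = -3 - 12 = -15$)
$T = 144$ ($T = 6 \cdot 6 \cdot 4 = 36 \cdot 4 = 144$)
$u = 129$ ($u = 144 - 15 = 129$)
$-125 + u w{\left(-12 \right)} = -125 + 129 \left(-8\right) = -125 - 1032 = -1157$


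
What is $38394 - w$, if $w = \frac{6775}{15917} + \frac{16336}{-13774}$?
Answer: $\frac{4208848181957}{109620379} \approx 38395.0$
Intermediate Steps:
$w = - \frac{83350631}{109620379}$ ($w = 6775 \cdot \frac{1}{15917} + 16336 \left(- \frac{1}{13774}\right) = \frac{6775}{15917} - \frac{8168}{6887} = - \frac{83350631}{109620379} \approx -0.76036$)
$38394 - w = 38394 - - \frac{83350631}{109620379} = 38394 + \frac{83350631}{109620379} = \frac{4208848181957}{109620379}$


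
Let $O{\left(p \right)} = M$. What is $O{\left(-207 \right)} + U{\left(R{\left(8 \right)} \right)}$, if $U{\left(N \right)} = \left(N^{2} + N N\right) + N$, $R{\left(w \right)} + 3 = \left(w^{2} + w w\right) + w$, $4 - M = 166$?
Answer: $35349$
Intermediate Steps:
$M = -162$ ($M = 4 - 166 = -162$)
$O{\left(p \right)} = -162$
$R{\left(w \right)} = -3 + w + 2 w^{2}$ ($R{\left(w \right)} = -3 + \left(\left(w^{2} + w w\right) + w\right) = -3 + \left(\left(w^{2} + w^{2}\right) + w\right) = -3 + \left(2 w^{2} + w\right) = -3 + \left(w + 2 w^{2}\right) = -3 + w + 2 w^{2}$)
$U{\left(N \right)} = N + 2 N^{2}$ ($U{\left(N \right)} = \left(N^{2} + N^{2}\right) + N = 2 N^{2} + N = N + 2 N^{2}$)
$O{\left(-207 \right)} + U{\left(R{\left(8 \right)} \right)} = -162 + \left(-3 + 8 + 2 \cdot 8^{2}\right) \left(1 + 2 \left(-3 + 8 + 2 \cdot 8^{2}\right)\right) = -162 + \left(-3 + 8 + 2 \cdot 64\right) \left(1 + 2 \left(-3 + 8 + 2 \cdot 64\right)\right) = -162 + \left(-3 + 8 + 128\right) \left(1 + 2 \left(-3 + 8 + 128\right)\right) = -162 + 133 \left(1 + 2 \cdot 133\right) = -162 + 133 \left(1 + 266\right) = -162 + 133 \cdot 267 = -162 + 35511 = 35349$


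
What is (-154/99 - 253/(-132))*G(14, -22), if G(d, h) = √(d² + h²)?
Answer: 13*√170/18 ≈ 9.4166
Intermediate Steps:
(-154/99 - 253/(-132))*G(14, -22) = (-154/99 - 253/(-132))*√(14² + (-22)²) = (-154*1/99 - 253*(-1/132))*√(196 + 484) = (-14/9 + 23/12)*√680 = 13*(2*√170)/36 = 13*√170/18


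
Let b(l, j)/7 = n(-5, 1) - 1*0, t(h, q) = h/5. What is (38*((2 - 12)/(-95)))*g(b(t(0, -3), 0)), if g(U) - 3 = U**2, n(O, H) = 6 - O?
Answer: 23728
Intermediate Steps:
t(h, q) = h/5 (t(h, q) = h*(1/5) = h/5)
b(l, j) = 77 (b(l, j) = 7*((6 - 1*(-5)) - 1*0) = 7*((6 + 5) + 0) = 7*(11 + 0) = 7*11 = 77)
g(U) = 3 + U**2
(38*((2 - 12)/(-95)))*g(b(t(0, -3), 0)) = (38*((2 - 12)/(-95)))*(3 + 77**2) = (38*(-10*(-1/95)))*(3 + 5929) = (38*(2/19))*5932 = 4*5932 = 23728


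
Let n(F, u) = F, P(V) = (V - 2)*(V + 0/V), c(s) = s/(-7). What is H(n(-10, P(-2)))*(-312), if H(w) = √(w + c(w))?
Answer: -624*I*√105/7 ≈ -913.44*I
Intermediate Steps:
c(s) = -s/7 (c(s) = s*(-⅐) = -s/7)
P(V) = V*(-2 + V) (P(V) = (-2 + V)*(V + 0) = (-2 + V)*V = V*(-2 + V))
H(w) = √42*√w/7 (H(w) = √(w - w/7) = √(6*w/7) = √42*√w/7)
H(n(-10, P(-2)))*(-312) = (√42*√(-10)/7)*(-312) = (√42*(I*√10)/7)*(-312) = (2*I*√105/7)*(-312) = -624*I*√105/7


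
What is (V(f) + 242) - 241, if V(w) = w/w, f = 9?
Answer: 2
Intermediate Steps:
V(w) = 1
(V(f) + 242) - 241 = (1 + 242) - 241 = 243 - 241 = 2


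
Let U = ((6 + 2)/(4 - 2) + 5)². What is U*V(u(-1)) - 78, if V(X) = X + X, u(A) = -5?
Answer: -888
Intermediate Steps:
V(X) = 2*X
U = 81 (U = (8/2 + 5)² = (8*(½) + 5)² = (4 + 5)² = 9² = 81)
U*V(u(-1)) - 78 = 81*(2*(-5)) - 78 = 81*(-10) - 78 = -810 - 78 = -888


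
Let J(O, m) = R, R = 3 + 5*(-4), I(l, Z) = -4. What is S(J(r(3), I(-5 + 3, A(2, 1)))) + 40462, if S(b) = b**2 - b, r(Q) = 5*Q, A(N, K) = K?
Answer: 40768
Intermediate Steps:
R = -17 (R = 3 - 20 = -17)
J(O, m) = -17
S(J(r(3), I(-5 + 3, A(2, 1)))) + 40462 = -17*(-1 - 17) + 40462 = -17*(-18) + 40462 = 306 + 40462 = 40768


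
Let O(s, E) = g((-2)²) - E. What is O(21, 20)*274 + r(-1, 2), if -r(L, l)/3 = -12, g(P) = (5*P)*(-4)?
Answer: -27364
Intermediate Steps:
g(P) = -20*P
r(L, l) = 36 (r(L, l) = -3*(-12) = 36)
O(s, E) = -80 - E (O(s, E) = -20*(-2)² - E = -20*4 - E = -80 - E)
O(21, 20)*274 + r(-1, 2) = (-80 - 1*20)*274 + 36 = (-80 - 20)*274 + 36 = -100*274 + 36 = -27400 + 36 = -27364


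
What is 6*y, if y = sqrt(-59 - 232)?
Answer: 6*I*sqrt(291) ≈ 102.35*I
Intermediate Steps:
y = I*sqrt(291) (y = sqrt(-291) = I*sqrt(291) ≈ 17.059*I)
6*y = 6*(I*sqrt(291)) = 6*I*sqrt(291)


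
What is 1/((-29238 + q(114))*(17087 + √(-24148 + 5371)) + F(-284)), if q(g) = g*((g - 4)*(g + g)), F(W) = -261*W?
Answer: 8059044643/389714265109665099852 - 471647*I*√18777/389714265109665099852 ≈ 2.0679e-11 - 1.6584e-13*I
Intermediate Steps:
q(g) = 2*g²*(-4 + g) (q(g) = g*((-4 + g)*(2*g)) = g*(2*g*(-4 + g)) = 2*g²*(-4 + g))
1/((-29238 + q(114))*(17087 + √(-24148 + 5371)) + F(-284)) = 1/((-29238 + 2*114²*(-4 + 114))*(17087 + √(-24148 + 5371)) - 261*(-284)) = 1/((-29238 + 2*12996*110)*(17087 + √(-18777)) + 74124) = 1/((-29238 + 2859120)*(17087 + I*√18777) + 74124) = 1/(2829882*(17087 + I*√18777) + 74124) = 1/((48354193734 + 2829882*I*√18777) + 74124) = 1/(48354267858 + 2829882*I*√18777)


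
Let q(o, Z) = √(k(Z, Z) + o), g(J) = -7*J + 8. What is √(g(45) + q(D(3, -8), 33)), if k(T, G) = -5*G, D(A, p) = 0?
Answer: √(-307 + I*√165) ≈ 0.3665 + 17.525*I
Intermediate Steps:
g(J) = 8 - 7*J
q(o, Z) = √(o - 5*Z) (q(o, Z) = √(-5*Z + o) = √(o - 5*Z))
√(g(45) + q(D(3, -8), 33)) = √((8 - 7*45) + √(0 - 5*33)) = √((8 - 315) + √(0 - 165)) = √(-307 + √(-165)) = √(-307 + I*√165)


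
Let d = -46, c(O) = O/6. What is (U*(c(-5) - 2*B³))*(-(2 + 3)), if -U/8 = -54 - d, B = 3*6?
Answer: 11198240/3 ≈ 3.7327e+6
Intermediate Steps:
c(O) = O/6 (c(O) = O*(⅙) = O/6)
B = 18
U = 64 (U = -8*(-54 - 1*(-46)) = -8*(-54 + 46) = -8*(-8) = 64)
(U*(c(-5) - 2*B³))*(-(2 + 3)) = (64*((⅙)*(-5) - 2*18³))*(-(2 + 3)) = (64*(-⅚ - 2*5832))*(-1*5) = (64*(-⅚ - 11664))*(-5) = (64*(-69989/6))*(-5) = -2239648/3*(-5) = 11198240/3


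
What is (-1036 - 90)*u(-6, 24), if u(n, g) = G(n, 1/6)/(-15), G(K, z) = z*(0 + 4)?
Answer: 2252/45 ≈ 50.044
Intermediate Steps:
G(K, z) = 4*z (G(K, z) = z*4 = 4*z)
u(n, g) = -2/45 (u(n, g) = (4/6)/(-15) = (4*(⅙))*(-1/15) = (⅔)*(-1/15) = -2/45)
(-1036 - 90)*u(-6, 24) = (-1036 - 90)*(-2/45) = -1126*(-2/45) = 2252/45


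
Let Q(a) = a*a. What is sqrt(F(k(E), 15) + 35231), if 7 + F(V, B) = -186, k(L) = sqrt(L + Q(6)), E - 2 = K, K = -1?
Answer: sqrt(35038) ≈ 187.18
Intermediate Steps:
Q(a) = a**2
E = 1 (E = 2 - 1 = 1)
k(L) = sqrt(36 + L) (k(L) = sqrt(L + 6**2) = sqrt(L + 36) = sqrt(36 + L))
F(V, B) = -193 (F(V, B) = -7 - 186 = -193)
sqrt(F(k(E), 15) + 35231) = sqrt(-193 + 35231) = sqrt(35038)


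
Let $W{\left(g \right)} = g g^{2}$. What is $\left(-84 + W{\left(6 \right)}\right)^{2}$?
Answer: $17424$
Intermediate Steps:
$W{\left(g \right)} = g^{3}$
$\left(-84 + W{\left(6 \right)}\right)^{2} = \left(-84 + 6^{3}\right)^{2} = \left(-84 + 216\right)^{2} = 132^{2} = 17424$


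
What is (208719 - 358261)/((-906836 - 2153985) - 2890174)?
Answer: 149542/5950995 ≈ 0.025129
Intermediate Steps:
(208719 - 358261)/((-906836 - 2153985) - 2890174) = -149542/(-3060821 - 2890174) = -149542/(-5950995) = -149542*(-1/5950995) = 149542/5950995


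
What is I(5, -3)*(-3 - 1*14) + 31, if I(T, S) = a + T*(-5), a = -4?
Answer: 524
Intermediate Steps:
I(T, S) = -4 - 5*T (I(T, S) = -4 + T*(-5) = -4 - 5*T)
I(5, -3)*(-3 - 1*14) + 31 = (-4 - 5*5)*(-3 - 1*14) + 31 = (-4 - 25)*(-3 - 14) + 31 = -29*(-17) + 31 = 493 + 31 = 524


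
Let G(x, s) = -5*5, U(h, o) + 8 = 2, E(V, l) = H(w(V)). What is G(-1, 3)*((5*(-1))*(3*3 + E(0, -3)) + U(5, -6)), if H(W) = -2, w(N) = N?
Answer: 1025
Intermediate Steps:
E(V, l) = -2
U(h, o) = -6 (U(h, o) = -8 + 2 = -6)
G(x, s) = -25
G(-1, 3)*((5*(-1))*(3*3 + E(0, -3)) + U(5, -6)) = -25*((5*(-1))*(3*3 - 2) - 6) = -25*(-5*(9 - 2) - 6) = -25*(-5*7 - 6) = -25*(-35 - 6) = -25*(-41) = 1025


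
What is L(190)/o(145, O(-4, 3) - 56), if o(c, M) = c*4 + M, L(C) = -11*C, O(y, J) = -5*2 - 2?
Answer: -1045/256 ≈ -4.0820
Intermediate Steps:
O(y, J) = -12 (O(y, J) = -10 - 2 = -12)
o(c, M) = M + 4*c (o(c, M) = 4*c + M = M + 4*c)
L(190)/o(145, O(-4, 3) - 56) = (-11*190)/((-12 - 56) + 4*145) = -2090/(-68 + 580) = -2090/512 = -2090*1/512 = -1045/256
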